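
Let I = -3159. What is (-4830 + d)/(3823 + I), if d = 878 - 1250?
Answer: -2601/332 ≈ -7.8343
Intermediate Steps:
d = -372
(-4830 + d)/(3823 + I) = (-4830 - 372)/(3823 - 3159) = -5202/664 = -5202*1/664 = -2601/332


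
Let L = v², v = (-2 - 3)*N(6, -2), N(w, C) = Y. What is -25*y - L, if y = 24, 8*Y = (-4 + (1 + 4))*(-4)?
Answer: -2425/4 ≈ -606.25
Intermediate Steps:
Y = -½ (Y = ((-4 + (1 + 4))*(-4))/8 = ((-4 + 5)*(-4))/8 = (1*(-4))/8 = (⅛)*(-4) = -½ ≈ -0.50000)
N(w, C) = -½
v = 5/2 (v = (-2 - 3)*(-½) = -5*(-½) = 5/2 ≈ 2.5000)
L = 25/4 (L = (5/2)² = 25/4 ≈ 6.2500)
-25*y - L = -25*24 - 1*25/4 = -600 - 25/4 = -2425/4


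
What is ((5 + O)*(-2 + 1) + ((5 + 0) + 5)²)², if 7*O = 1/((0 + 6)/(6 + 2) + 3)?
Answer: 99420841/11025 ≈ 9017.8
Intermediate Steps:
O = 4/105 (O = 1/(7*((0 + 6)/(6 + 2) + 3)) = 1/(7*(6/8 + 3)) = 1/(7*(6*(⅛) + 3)) = 1/(7*(¾ + 3)) = 1/(7*(15/4)) = (⅐)*(4/15) = 4/105 ≈ 0.038095)
((5 + O)*(-2 + 1) + ((5 + 0) + 5)²)² = ((5 + 4/105)*(-2 + 1) + ((5 + 0) + 5)²)² = ((529/105)*(-1) + (5 + 5)²)² = (-529/105 + 10²)² = (-529/105 + 100)² = (9971/105)² = 99420841/11025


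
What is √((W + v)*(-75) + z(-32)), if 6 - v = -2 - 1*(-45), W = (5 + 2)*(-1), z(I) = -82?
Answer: √3218 ≈ 56.727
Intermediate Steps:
W = -7 (W = 7*(-1) = -7)
v = -37 (v = 6 - (-2 - 1*(-45)) = 6 - (-2 + 45) = 6 - 1*43 = 6 - 43 = -37)
√((W + v)*(-75) + z(-32)) = √((-7 - 37)*(-75) - 82) = √(-44*(-75) - 82) = √(3300 - 82) = √3218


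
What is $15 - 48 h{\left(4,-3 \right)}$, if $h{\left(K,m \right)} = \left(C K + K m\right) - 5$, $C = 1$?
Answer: $639$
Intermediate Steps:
$h{\left(K,m \right)} = -5 + K + K m$ ($h{\left(K,m \right)} = \left(1 K + K m\right) - 5 = \left(K + K m\right) - 5 = -5 + K + K m$)
$15 - 48 h{\left(4,-3 \right)} = 15 - 48 \left(-5 + 4 + 4 \left(-3\right)\right) = 15 - 48 \left(-5 + 4 - 12\right) = 15 - -624 = 15 + 624 = 639$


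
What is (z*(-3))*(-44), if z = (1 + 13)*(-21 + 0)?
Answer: -38808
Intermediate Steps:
z = -294 (z = 14*(-21) = -294)
(z*(-3))*(-44) = -294*(-3)*(-44) = 882*(-44) = -38808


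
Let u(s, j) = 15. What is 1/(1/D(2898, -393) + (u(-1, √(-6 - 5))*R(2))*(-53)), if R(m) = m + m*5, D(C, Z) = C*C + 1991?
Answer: -8400395/80139768299 ≈ -0.00010482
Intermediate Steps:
D(C, Z) = 1991 + C² (D(C, Z) = C² + 1991 = 1991 + C²)
R(m) = 6*m (R(m) = m + 5*m = 6*m)
1/(1/D(2898, -393) + (u(-1, √(-6 - 5))*R(2))*(-53)) = 1/(1/(1991 + 2898²) + (15*(6*2))*(-53)) = 1/(1/(1991 + 8398404) + (15*12)*(-53)) = 1/(1/8400395 + 180*(-53)) = 1/(1/8400395 - 9540) = 1/(-80139768299/8400395) = -8400395/80139768299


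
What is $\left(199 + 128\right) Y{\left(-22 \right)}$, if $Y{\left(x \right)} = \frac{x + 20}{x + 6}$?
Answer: $\frac{327}{8} \approx 40.875$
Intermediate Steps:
$Y{\left(x \right)} = \frac{20 + x}{6 + x}$
$\left(199 + 128\right) Y{\left(-22 \right)} = \left(199 + 128\right) \frac{20 - 22}{6 - 22} = 327 \frac{1}{-16} \left(-2\right) = 327 \left(\left(- \frac{1}{16}\right) \left(-2\right)\right) = 327 \cdot \frac{1}{8} = \frac{327}{8}$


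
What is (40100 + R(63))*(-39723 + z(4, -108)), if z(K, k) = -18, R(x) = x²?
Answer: -1751346129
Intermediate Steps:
(40100 + R(63))*(-39723 + z(4, -108)) = (40100 + 63²)*(-39723 - 18) = (40100 + 3969)*(-39741) = 44069*(-39741) = -1751346129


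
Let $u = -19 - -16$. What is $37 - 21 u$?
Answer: $100$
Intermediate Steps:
$u = -3$ ($u = -19 + 16 = -3$)
$37 - 21 u = 37 - -63 = 37 + 63 = 100$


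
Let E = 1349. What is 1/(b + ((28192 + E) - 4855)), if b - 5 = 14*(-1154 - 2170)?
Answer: -1/21845 ≈ -4.5777e-5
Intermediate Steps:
b = -46531 (b = 5 + 14*(-1154 - 2170) = 5 + 14*(-3324) = 5 - 46536 = -46531)
1/(b + ((28192 + E) - 4855)) = 1/(-46531 + ((28192 + 1349) - 4855)) = 1/(-46531 + (29541 - 4855)) = 1/(-46531 + 24686) = 1/(-21845) = -1/21845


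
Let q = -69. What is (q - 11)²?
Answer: 6400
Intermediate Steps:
(q - 11)² = (-69 - 11)² = (-80)² = 6400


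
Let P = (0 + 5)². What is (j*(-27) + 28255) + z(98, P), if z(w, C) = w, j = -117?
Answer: 31512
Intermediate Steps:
P = 25 (P = 5² = 25)
(j*(-27) + 28255) + z(98, P) = (-117*(-27) + 28255) + 98 = (3159 + 28255) + 98 = 31414 + 98 = 31512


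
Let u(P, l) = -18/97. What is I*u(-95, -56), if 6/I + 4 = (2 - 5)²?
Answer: -108/485 ≈ -0.22268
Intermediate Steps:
u(P, l) = -18/97 (u(P, l) = -18*1/97 = -18/97)
I = 6/5 (I = 6/(-4 + (2 - 5)²) = 6/(-4 + (-3)²) = 6/(-4 + 9) = 6/5 ≈ 1.2000)
I*u(-95, -56) = (6/5)*(-18/97) = -108/485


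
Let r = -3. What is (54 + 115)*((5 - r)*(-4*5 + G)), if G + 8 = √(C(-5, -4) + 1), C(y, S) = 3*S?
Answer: -37856 + 1352*I*√11 ≈ -37856.0 + 4484.1*I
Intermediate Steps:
G = -8 + I*√11 (G = -8 + √(3*(-4) + 1) = -8 + √(-12 + 1) = -8 + √(-11) = -8 + I*√11 ≈ -8.0 + 3.3166*I)
(54 + 115)*((5 - r)*(-4*5 + G)) = (54 + 115)*((5 - 1*(-3))*(-4*5 + (-8 + I*√11))) = 169*((5 + 3)*(-20 + (-8 + I*√11))) = 169*(8*(-28 + I*√11)) = 169*(-224 + 8*I*√11) = -37856 + 1352*I*√11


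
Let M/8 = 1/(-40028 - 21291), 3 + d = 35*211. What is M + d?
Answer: 452656850/61319 ≈ 7382.0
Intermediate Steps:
d = 7382 (d = -3 + 35*211 = -3 + 7385 = 7382)
M = -8/61319 (M = 8/(-40028 - 21291) = 8/(-61319) = 8*(-1/61319) = -8/61319 ≈ -0.00013047)
M + d = -8/61319 + 7382 = 452656850/61319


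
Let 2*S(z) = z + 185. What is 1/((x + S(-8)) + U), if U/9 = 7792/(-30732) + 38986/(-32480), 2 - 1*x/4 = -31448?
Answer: 41590640/5235239082923 ≈ 7.9444e-6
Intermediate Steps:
x = 125800 (x = 8 - 4*(-31448) = 8 + 125792 = 125800)
U = -544200717/41590640 (U = 9*(7792/(-30732) + 38986/(-32480)) = 9*(7792*(-1/30732) + 38986*(-1/32480)) = 9*(-1948/7683 - 19493/16240) = 9*(-181400239/124771920) = -544200717/41590640 ≈ -13.085)
S(z) = 185/2 + z/2 (S(z) = (z + 185)/2 = (185 + z)/2 = 185/2 + z/2)
1/((x + S(-8)) + U) = 1/((125800 + (185/2 + (½)*(-8))) - 544200717/41590640) = 1/((125800 + (185/2 - 4)) - 544200717/41590640) = 1/((125800 + 177/2) - 544200717/41590640) = 1/(251777/2 - 544200717/41590640) = 1/(5235239082923/41590640) = 41590640/5235239082923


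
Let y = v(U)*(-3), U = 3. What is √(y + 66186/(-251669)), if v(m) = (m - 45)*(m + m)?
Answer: 3*√5318481213298/251669 ≈ 27.491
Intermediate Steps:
v(m) = 2*m*(-45 + m) (v(m) = (-45 + m)*(2*m) = 2*m*(-45 + m))
y = 756 (y = (2*3*(-45 + 3))*(-3) = (2*3*(-42))*(-3) = -252*(-3) = 756)
√(y + 66186/(-251669)) = √(756 + 66186/(-251669)) = √(756 + 66186*(-1/251669)) = √(756 - 66186/251669) = √(190195578/251669) = 3*√5318481213298/251669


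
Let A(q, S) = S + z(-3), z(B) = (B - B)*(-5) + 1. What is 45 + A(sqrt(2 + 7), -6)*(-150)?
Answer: 795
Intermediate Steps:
z(B) = 1 (z(B) = 0*(-5) + 1 = 0 + 1 = 1)
A(q, S) = 1 + S (A(q, S) = S + 1 = 1 + S)
45 + A(sqrt(2 + 7), -6)*(-150) = 45 + (1 - 6)*(-150) = 45 - 5*(-150) = 45 + 750 = 795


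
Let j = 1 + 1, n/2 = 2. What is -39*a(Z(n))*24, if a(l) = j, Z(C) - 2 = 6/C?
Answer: -1872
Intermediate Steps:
n = 4 (n = 2*2 = 4)
Z(C) = 2 + 6/C
j = 2
a(l) = 2
-39*a(Z(n))*24 = -39*2*24 = -78*24 = -1872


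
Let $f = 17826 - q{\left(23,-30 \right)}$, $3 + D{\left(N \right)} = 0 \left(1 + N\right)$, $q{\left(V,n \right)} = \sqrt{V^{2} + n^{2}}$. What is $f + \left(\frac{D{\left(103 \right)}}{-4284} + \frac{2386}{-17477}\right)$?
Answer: $\frac{444882873125}{24957156} - \sqrt{1429} \approx 17788.0$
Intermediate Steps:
$D{\left(N \right)} = -3$ ($D{\left(N \right)} = -3 + 0 \left(1 + N\right) = -3 + 0 = -3$)
$f = 17826 - \sqrt{1429}$ ($f = 17826 - \sqrt{23^{2} + \left(-30\right)^{2}} = 17826 - \sqrt{529 + 900} = 17826 - \sqrt{1429} \approx 17788.0$)
$f + \left(\frac{D{\left(103 \right)}}{-4284} + \frac{2386}{-17477}\right) = \left(17826 - \sqrt{1429}\right) + \left(- \frac{3}{-4284} + \frac{2386}{-17477}\right) = \left(17826 - \sqrt{1429}\right) + \left(\left(-3\right) \left(- \frac{1}{4284}\right) + 2386 \left(- \frac{1}{17477}\right)\right) = \left(17826 - \sqrt{1429}\right) + \left(\frac{1}{1428} - \frac{2386}{17477}\right) = \left(17826 - \sqrt{1429}\right) - \frac{3389731}{24957156} = \frac{444882873125}{24957156} - \sqrt{1429}$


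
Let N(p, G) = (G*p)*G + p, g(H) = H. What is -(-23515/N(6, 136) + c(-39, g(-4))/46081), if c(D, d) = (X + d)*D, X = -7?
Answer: 1035983437/5114161542 ≈ 0.20257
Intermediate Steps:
c(D, d) = D*(-7 + d) (c(D, d) = (-7 + d)*D = D*(-7 + d))
N(p, G) = p + p*G**2 (N(p, G) = p*G**2 + p = p + p*G**2)
-(-23515/N(6, 136) + c(-39, g(-4))/46081) = -(-23515*1/(6*(1 + 136**2)) - 39*(-7 - 4)/46081) = -(-23515*1/(6*(1 + 18496)) - 39*(-11)*(1/46081)) = -(-23515/(6*18497) + 429*(1/46081)) = -(-23515/110982 + 429/46081) = -1*(-1035983437/5114161542) = 1035983437/5114161542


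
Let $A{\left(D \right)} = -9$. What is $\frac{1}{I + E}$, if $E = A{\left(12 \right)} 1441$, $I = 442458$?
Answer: $\frac{1}{429489} \approx 2.3284 \cdot 10^{-6}$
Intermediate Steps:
$E = -12969$ ($E = \left(-9\right) 1441 = -12969$)
$\frac{1}{I + E} = \frac{1}{442458 - 12969} = \frac{1}{429489}$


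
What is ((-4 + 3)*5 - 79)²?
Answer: 7056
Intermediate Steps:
((-4 + 3)*5 - 79)² = (-1*5 - 79)² = (-5 - 79)² = (-84)² = 7056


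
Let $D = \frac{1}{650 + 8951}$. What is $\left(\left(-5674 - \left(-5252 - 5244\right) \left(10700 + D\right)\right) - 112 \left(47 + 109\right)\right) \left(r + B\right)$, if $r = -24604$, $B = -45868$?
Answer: $- \frac{75971579415012400}{9601} \approx -7.9129 \cdot 10^{12}$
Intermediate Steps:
$D = \frac{1}{9601} \approx 0.00010416$
$\left(\left(-5674 - \left(-5252 - 5244\right) \left(10700 + D\right)\right) - 112 \left(47 + 109\right)\right) \left(r + B\right) = \left(\left(-5674 - \left(-5252 - 5244\right) \left(10700 + \frac{1}{9601}\right)\right) - 112 \left(47 + 109\right)\right) \left(-24604 - 45868\right) = \left(\left(-5674 - \left(-10496\right) \frac{102730701}{9601}\right) - 17472\right) \left(-70472\right) = \left(\left(-5674 - - \frac{1078261437696}{9601}\right) - 17472\right) \left(-70472\right) = \left(\left(-5674 + \frac{1078261437696}{9601}\right) - 17472\right) \left(-70472\right) = \left(\frac{1078206961622}{9601} - 17472\right) \left(-70472\right) = \frac{1078039212950}{9601} \left(-70472\right) = - \frac{75971579415012400}{9601}$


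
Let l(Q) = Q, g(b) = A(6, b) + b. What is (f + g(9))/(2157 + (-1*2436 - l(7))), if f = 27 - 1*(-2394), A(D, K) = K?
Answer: -2439/286 ≈ -8.5280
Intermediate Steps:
g(b) = 2*b (g(b) = b + b = 2*b)
f = 2421 (f = 27 + 2394 = 2421)
(f + g(9))/(2157 + (-1*2436 - l(7))) = (2421 + 2*9)/(2157 + (-1*2436 - 1*7)) = (2421 + 18)/(2157 + (-2436 - 7)) = 2439/(2157 - 2443) = 2439/(-286) = 2439*(-1/286) = -2439/286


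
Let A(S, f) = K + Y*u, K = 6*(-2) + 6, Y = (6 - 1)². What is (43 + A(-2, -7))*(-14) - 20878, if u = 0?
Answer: -21396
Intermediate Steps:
Y = 25 (Y = 5² = 25)
K = -6 (K = -12 + 6 = -6)
A(S, f) = -6 (A(S, f) = -6 + 25*0 = -6 + 0 = -6)
(43 + A(-2, -7))*(-14) - 20878 = (43 - 6)*(-14) - 20878 = 37*(-14) - 20878 = -518 - 20878 = -21396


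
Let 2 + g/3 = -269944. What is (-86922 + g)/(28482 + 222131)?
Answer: -896760/250613 ≈ -3.5783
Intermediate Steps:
g = -809838 (g = -6 + 3*(-269944) = -6 - 809832 = -809838)
(-86922 + g)/(28482 + 222131) = (-86922 - 809838)/(28482 + 222131) = -896760/250613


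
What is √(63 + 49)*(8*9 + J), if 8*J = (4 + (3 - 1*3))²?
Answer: 296*√7 ≈ 783.14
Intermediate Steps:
J = 2 (J = (4 + (3 - 1*3))²/8 = (4 + (3 - 3))²/8 = (4 + 0)²/8 = (⅛)*4² = (⅛)*16 = 2)
√(63 + 49)*(8*9 + J) = √(63 + 49)*(8*9 + 2) = √112*(72 + 2) = (4*√7)*74 = 296*√7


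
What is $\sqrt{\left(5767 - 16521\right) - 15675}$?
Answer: $i \sqrt{26429} \approx 162.57 i$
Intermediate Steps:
$\sqrt{\left(5767 - 16521\right) - 15675} = \sqrt{-10754 - 15675} = \sqrt{-26429} = i \sqrt{26429}$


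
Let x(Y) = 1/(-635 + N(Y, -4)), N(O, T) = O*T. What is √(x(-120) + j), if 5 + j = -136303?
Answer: I*√3274799855/155 ≈ 369.2*I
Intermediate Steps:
j = -136308 (j = -5 - 136303 = -136308)
x(Y) = 1/(-635 - 4*Y) (x(Y) = 1/(-635 + Y*(-4)) = 1/(-635 - 4*Y))
√(x(-120) + j) = √(1/(-635 - 4*(-120)) - 136308) = √(1/(-635 + 480) - 136308) = √(1/(-155) - 136308) = √(-1/155 - 136308) = √(-21127741/155) = I*√3274799855/155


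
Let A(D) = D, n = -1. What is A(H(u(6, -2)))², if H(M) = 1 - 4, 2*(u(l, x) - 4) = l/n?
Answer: 9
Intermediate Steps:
u(l, x) = 4 - l/2 (u(l, x) = 4 + (l/(-1))/2 = 4 + (l*(-1))/2 = 4 + (-l)/2 = 4 - l/2)
H(M) = -3
A(H(u(6, -2)))² = (-3)² = 9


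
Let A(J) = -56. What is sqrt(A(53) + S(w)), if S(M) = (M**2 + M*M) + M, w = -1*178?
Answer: sqrt(63134) ≈ 251.26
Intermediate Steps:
w = -178
S(M) = M + 2*M**2 (S(M) = (M**2 + M**2) + M = 2*M**2 + M = M + 2*M**2)
sqrt(A(53) + S(w)) = sqrt(-56 - 178*(1 + 2*(-178))) = sqrt(-56 - 178*(1 - 356)) = sqrt(-56 - 178*(-355)) = sqrt(-56 + 63190) = sqrt(63134)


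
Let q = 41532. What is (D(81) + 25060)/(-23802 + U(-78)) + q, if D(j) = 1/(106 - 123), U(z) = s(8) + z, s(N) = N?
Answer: 16854256349/405824 ≈ 41531.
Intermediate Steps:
U(z) = 8 + z
D(j) = -1/17 (D(j) = 1/(-17) = -1/17)
(D(81) + 25060)/(-23802 + U(-78)) + q = (-1/17 + 25060)/(-23802 + (8 - 78)) + 41532 = 426019/(17*(-23802 - 70)) + 41532 = (426019/17)/(-23872) + 41532 = (426019/17)*(-1/23872) + 41532 = -426019/405824 + 41532 = 16854256349/405824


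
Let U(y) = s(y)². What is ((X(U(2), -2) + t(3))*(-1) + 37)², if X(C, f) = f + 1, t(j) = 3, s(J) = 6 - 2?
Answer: 1225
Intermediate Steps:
s(J) = 4
U(y) = 16 (U(y) = 4² = 16)
X(C, f) = 1 + f
((X(U(2), -2) + t(3))*(-1) + 37)² = (((1 - 2) + 3)*(-1) + 37)² = ((-1 + 3)*(-1) + 37)² = (2*(-1) + 37)² = (-2 + 37)² = 35² = 1225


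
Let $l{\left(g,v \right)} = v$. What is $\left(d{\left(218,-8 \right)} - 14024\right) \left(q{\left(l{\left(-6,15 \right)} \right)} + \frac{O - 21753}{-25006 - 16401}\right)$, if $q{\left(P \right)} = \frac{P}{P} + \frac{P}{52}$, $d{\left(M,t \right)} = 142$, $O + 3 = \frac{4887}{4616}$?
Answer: $- \frac{31282926961363}{1242375628} \approx -25180.0$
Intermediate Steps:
$O = - \frac{8961}{4616}$ ($O = -3 + \frac{4887}{4616} = - \frac{8961}{4616} \approx -1.9413$)
$q{\left(P \right)} = 1 + \frac{P}{52}$ ($q{\left(P \right)} = 1 + P \frac{1}{52} = 1 + \frac{P}{52}$)
$\left(d{\left(218,-8 \right)} - 14024\right) \left(q{\left(l{\left(-6,15 \right)} \right)} + \frac{O - 21753}{-25006 - 16401}\right) = \left(142 - 14024\right) \left(\left(1 + \frac{1}{52} \cdot 15\right) + \frac{- \frac{8961}{4616} - 21753}{-25006 - 16401}\right) = - 13882 \left(\left(1 + \frac{15}{52}\right) - \frac{100420809}{4616 \left(-41407\right)}\right) = - 13882 \left(\frac{67}{52} - - \frac{100420809}{191134712}\right) = - 13882 \left(\frac{67}{52} + \frac{100420809}{191134712}\right) = \left(-13882\right) \frac{4506976943}{2484751256} = - \frac{31282926961363}{1242375628}$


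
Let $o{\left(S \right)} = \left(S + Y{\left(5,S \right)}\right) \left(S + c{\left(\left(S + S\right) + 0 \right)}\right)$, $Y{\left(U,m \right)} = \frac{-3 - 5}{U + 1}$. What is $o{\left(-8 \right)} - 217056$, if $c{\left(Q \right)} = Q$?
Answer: $-216832$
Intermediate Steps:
$Y{\left(U,m \right)} = - \frac{8}{1 + U}$
$o{\left(S \right)} = 3 S \left(- \frac{4}{3} + S\right)$ ($o{\left(S \right)} = \left(S - \frac{8}{1 + 5}\right) \left(S + \left(\left(S + S\right) + 0\right)\right) = \left(S - \frac{8}{6}\right) \left(S + \left(2 S + 0\right)\right) = \left(S - \frac{4}{3}\right) \left(S + 2 S\right) = \left(S - \frac{4}{3}\right) 3 S = \left(- \frac{4}{3} + S\right) 3 S = 3 S \left(- \frac{4}{3} + S\right)$)
$o{\left(-8 \right)} - 217056 = - 8 \left(-4 + 3 \left(-8\right)\right) - 217056 = - 8 \left(-4 - 24\right) - 217056 = \left(-8\right) \left(-28\right) - 217056 = 224 - 217056 = -216832$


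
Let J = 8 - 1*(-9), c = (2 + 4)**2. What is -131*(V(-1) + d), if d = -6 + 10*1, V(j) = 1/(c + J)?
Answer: -27903/53 ≈ -526.47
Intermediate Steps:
c = 36 (c = 6**2 = 36)
J = 17 (J = 8 + 9 = 17)
V(j) = 1/53 (V(j) = 1/(36 + 17) = 1/53)
d = 4 (d = -6 + 10 = 4)
-131*(V(-1) + d) = -131*(1/53 + 4) = -131*213/53 = -27903/53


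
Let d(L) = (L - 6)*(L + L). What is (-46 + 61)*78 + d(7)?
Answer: 1184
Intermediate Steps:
d(L) = 2*L*(-6 + L) (d(L) = (-6 + L)*(2*L) = 2*L*(-6 + L))
(-46 + 61)*78 + d(7) = (-46 + 61)*78 + 2*7*(-6 + 7) = 15*78 + 2*7*1 = 1170 + 14 = 1184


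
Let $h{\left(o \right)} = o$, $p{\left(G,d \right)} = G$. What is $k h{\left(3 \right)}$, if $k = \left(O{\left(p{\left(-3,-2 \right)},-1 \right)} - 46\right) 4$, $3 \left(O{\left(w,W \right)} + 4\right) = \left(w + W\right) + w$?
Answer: $-628$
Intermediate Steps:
$O{\left(w,W \right)} = -4 + \frac{W}{3} + \frac{2 w}{3}$ ($O{\left(w,W \right)} = -4 + \frac{\left(w + W\right) + w}{3} = -4 + \frac{\left(W + w\right) + w}{3} = -4 + \frac{W + 2 w}{3} = -4 + \left(\frac{W}{3} + \frac{2 w}{3}\right) = -4 + \frac{W}{3} + \frac{2 w}{3}$)
$k = - \frac{628}{3}$ ($k = \left(\left(-4 + \frac{1}{3} \left(-1\right) + \frac{2}{3} \left(-3\right)\right) - 46\right) 4 = \left(\left(-4 - \frac{1}{3} - 2\right) - 46\right) 4 = \left(- \frac{19}{3} - 46\right) 4 = \left(- \frac{157}{3}\right) 4 = - \frac{628}{3} \approx -209.33$)
$k h{\left(3 \right)} = \left(- \frac{628}{3}\right) 3 = -628$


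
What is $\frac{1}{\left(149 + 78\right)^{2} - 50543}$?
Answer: $\frac{1}{986} \approx 0.0010142$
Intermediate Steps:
$\frac{1}{\left(149 + 78\right)^{2} - 50543} = \frac{1}{227^{2} - 50543} = \frac{1}{51529 - 50543} = \frac{1}{986}$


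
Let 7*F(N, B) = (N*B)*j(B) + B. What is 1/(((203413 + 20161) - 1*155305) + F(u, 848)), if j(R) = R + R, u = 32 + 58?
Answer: 7/129917451 ≈ 5.3880e-8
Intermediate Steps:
u = 90
j(R) = 2*R
F(N, B) = B/7 + 2*N*B²/7 (F(N, B) = ((N*B)*(2*B) + B)/7 = ((B*N)*(2*B) + B)/7 = (2*N*B² + B)/7 = (B + 2*N*B²)/7 = B/7 + 2*N*B²/7)
1/(((203413 + 20161) - 1*155305) + F(u, 848)) = 1/(((203413 + 20161) - 1*155305) + (⅐)*848*(1 + 2*848*90)) = 1/((223574 - 155305) + (⅐)*848*(1 + 152640)) = 1/(68269 + (⅐)*848*152641) = 1/(68269 + 129439568/7) = 1/(129917451/7) = 7/129917451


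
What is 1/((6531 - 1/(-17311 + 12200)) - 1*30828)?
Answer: -5111/124181966 ≈ -4.1157e-5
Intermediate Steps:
1/((6531 - 1/(-17311 + 12200)) - 1*30828) = 1/((6531 - 1/(-5111)) - 30828) = 1/((6531 - 1*(-1/5111)) - 30828) = 1/((6531 + 1/5111) - 30828) = 1/(33379942/5111 - 30828) = 1/(-124181966/5111) = -5111/124181966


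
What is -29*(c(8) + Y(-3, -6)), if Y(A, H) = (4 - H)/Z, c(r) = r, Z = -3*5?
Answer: -638/3 ≈ -212.67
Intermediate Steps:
Z = -15
Y(A, H) = -4/15 + H/15 (Y(A, H) = (4 - H)/(-15) = (4 - H)*(-1/15) = -4/15 + H/15)
-29*(c(8) + Y(-3, -6)) = -29*(8 + (-4/15 + (1/15)*(-6))) = -29*(8 + (-4/15 - ⅖)) = -29*(8 - ⅔) = -29*22/3 = -638/3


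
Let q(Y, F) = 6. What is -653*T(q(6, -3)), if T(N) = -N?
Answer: 3918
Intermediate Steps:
-653*T(q(6, -3)) = -(-653)*6 = -653*(-6) = 3918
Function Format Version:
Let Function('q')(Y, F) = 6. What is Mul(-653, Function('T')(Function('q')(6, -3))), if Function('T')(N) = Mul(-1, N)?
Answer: 3918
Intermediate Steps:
Mul(-653, Function('T')(Function('q')(6, -3))) = Mul(-653, Mul(-1, 6)) = Mul(-653, -6) = 3918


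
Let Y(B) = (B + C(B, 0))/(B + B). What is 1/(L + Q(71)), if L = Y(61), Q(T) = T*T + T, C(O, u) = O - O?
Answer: 2/10225 ≈ 0.00019560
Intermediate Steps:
C(O, u) = 0
Q(T) = T + T**2 (Q(T) = T**2 + T = T + T**2)
Y(B) = 1/2 (Y(B) = (B + 0)/(B + B) = B/((2*B)) = B*(1/(2*B)) = 1/2)
L = 1/2 ≈ 0.50000
1/(L + Q(71)) = 1/(1/2 + 71*(1 + 71)) = 1/(1/2 + 71*72) = 1/(1/2 + 5112) = 1/(10225/2) = 2/10225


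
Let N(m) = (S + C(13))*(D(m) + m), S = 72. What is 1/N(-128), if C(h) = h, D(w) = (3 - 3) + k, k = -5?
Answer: -1/11305 ≈ -8.8456e-5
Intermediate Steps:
D(w) = -5 (D(w) = (3 - 3) - 5 = 0 - 5 = -5)
N(m) = -425 + 85*m (N(m) = (72 + 13)*(-5 + m) = 85*(-5 + m) = -425 + 85*m)
1/N(-128) = 1/(-425 + 85*(-128)) = 1/(-425 - 10880) = 1/(-11305) = -1/11305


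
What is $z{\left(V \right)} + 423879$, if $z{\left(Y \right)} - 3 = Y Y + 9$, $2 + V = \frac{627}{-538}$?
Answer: $\frac{122695606813}{289444} \approx 4.239 \cdot 10^{5}$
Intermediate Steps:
$V = - \frac{1703}{538}$ ($V = -2 + \frac{627}{-538} = -2 + 627 \left(- \frac{1}{538}\right) = -2 - \frac{627}{538} = - \frac{1703}{538} \approx -3.1654$)
$z{\left(Y \right)} = 12 + Y^{2}$ ($z{\left(Y \right)} = 3 + \left(Y Y + 9\right) = 3 + \left(Y^{2} + 9\right) = 3 + \left(9 + Y^{2}\right) = 12 + Y^{2}$)
$z{\left(V \right)} + 423879 = \left(12 + \left(- \frac{1703}{538}\right)^{2}\right) + 423879 = \left(12 + \frac{2900209}{289444}\right) + 423879 = \frac{6373537}{289444} + 423879 = \frac{122695606813}{289444}$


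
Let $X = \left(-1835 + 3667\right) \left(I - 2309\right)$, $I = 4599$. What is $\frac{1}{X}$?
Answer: $\frac{1}{4195280} \approx 2.3836 \cdot 10^{-7}$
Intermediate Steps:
$X = 4195280$ ($X = \left(-1835 + 3667\right) \left(4599 - 2309\right) = 1832 \cdot 2290 = 4195280$)
$\frac{1}{X} = \frac{1}{4195280}$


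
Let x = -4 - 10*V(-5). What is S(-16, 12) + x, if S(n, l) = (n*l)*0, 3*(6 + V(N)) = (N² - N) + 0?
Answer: -44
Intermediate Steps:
V(N) = -6 - N/3 + N²/3 (V(N) = -6 + ((N² - N) + 0)/3 = -6 + (N² - N)/3 = -6 + (-N/3 + N²/3) = -6 - N/3 + N²/3)
S(n, l) = 0 (S(n, l) = (l*n)*0 = 0)
x = -44 (x = -4 - 10*(-6 - ⅓*(-5) + (⅓)*(-5)²) = -4 - 10*(-6 + 5/3 + (⅓)*25) = -4 - 10*(-6 + 5/3 + 25/3) = -4 - 10*4 = -4 - 40 = -44)
S(-16, 12) + x = 0 - 44 = -44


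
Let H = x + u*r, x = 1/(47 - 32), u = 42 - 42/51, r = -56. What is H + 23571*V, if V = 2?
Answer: 11433227/255 ≈ 44836.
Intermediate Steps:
u = 700/17 (u = 42 - 42*1/51 = 42 - 14/17 = 700/17 ≈ 41.176)
x = 1/15 ≈ 0.066667
H = -587983/255 (H = 1/15 + (700/17)*(-56) = 1/15 - 39200/17 = -587983/255 ≈ -2305.8)
H + 23571*V = -587983/255 + 23571*2 = -587983/255 + 47142 = 11433227/255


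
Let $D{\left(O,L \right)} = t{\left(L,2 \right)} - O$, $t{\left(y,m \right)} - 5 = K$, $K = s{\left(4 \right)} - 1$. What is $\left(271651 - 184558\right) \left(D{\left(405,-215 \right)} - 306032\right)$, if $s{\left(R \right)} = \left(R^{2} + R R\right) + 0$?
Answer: $-26685382293$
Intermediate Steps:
$s{\left(R \right)} = 2 R^{2}$ ($s{\left(R \right)} = \left(R^{2} + R^{2}\right) + 0 = 2 R^{2} + 0 = 2 R^{2}$)
$K = 31$ ($K = 2 \cdot 4^{2} - 1 = 2 \cdot 16 - 1 = 32 - 1 = 31$)
$t{\left(y,m \right)} = 36$ ($t{\left(y,m \right)} = 5 + 31 = 36$)
$D{\left(O,L \right)} = 36 - O$
$\left(271651 - 184558\right) \left(D{\left(405,-215 \right)} - 306032\right) = \left(271651 - 184558\right) \left(\left(36 - 405\right) - 306032\right) = 87093 \left(\left(36 - 405\right) - 306032\right) = 87093 \left(-369 - 306032\right) = 87093 \left(-306401\right) = -26685382293$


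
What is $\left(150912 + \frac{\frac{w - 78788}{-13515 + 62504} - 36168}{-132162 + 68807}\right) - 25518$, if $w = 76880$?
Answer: $\frac{77837378152098}{620739619} \approx 1.2539 \cdot 10^{5}$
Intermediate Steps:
$\left(150912 + \frac{\frac{w - 78788}{-13515 + 62504} - 36168}{-132162 + 68807}\right) - 25518 = \left(150912 + \frac{\frac{76880 - 78788}{-13515 + 62504} - 36168}{-132162 + 68807}\right) - 25518 = \left(150912 + \frac{- \frac{1908}{48989} - 36168}{-63355}\right) - 25518 = \left(150912 + \left(\left(-1908\right) \frac{1}{48989} - 36168\right) \left(- \frac{1}{63355}\right)\right) - 25518 = \left(150912 + \left(- \frac{1908}{48989} - 36168\right) \left(- \frac{1}{63355}\right)\right) - 25518 = \left(150912 - - \frac{354367212}{620739619}\right) - 25518 = \left(150912 + \frac{354367212}{620739619}\right) - 25518 = \frac{93677411749740}{620739619} - 25518 = \frac{77837378152098}{620739619}$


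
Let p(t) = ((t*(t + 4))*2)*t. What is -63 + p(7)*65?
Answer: 70007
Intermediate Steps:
p(t) = 2*t²*(4 + t) (p(t) = ((t*(4 + t))*2)*t = (2*t*(4 + t))*t = 2*t²*(4 + t))
-63 + p(7)*65 = -63 + (2*7²*(4 + 7))*65 = -63 + (2*49*11)*65 = -63 + 1078*65 = -63 + 70070 = 70007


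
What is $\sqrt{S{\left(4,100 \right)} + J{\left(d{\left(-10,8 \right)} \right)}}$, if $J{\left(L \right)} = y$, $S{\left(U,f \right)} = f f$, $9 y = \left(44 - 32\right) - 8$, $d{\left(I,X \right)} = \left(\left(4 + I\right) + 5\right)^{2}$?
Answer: $\frac{2 \sqrt{22501}}{3} \approx 100.0$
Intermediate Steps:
$d{\left(I,X \right)} = \left(9 + I\right)^{2}$
$y = \frac{4}{9}$ ($y = \frac{\left(44 - 32\right) - 8}{9} = \frac{12 - 8}{9} = \frac{1}{9} \cdot 4 = \frac{4}{9} \approx 0.44444$)
$S{\left(U,f \right)} = f^{2}$
$J{\left(L \right)} = \frac{4}{9}$
$\sqrt{S{\left(4,100 \right)} + J{\left(d{\left(-10,8 \right)} \right)}} = \sqrt{100^{2} + \frac{4}{9}} = \sqrt{10000 + \frac{4}{9}} = \sqrt{\frac{90004}{9}} = \frac{2 \sqrt{22501}}{3}$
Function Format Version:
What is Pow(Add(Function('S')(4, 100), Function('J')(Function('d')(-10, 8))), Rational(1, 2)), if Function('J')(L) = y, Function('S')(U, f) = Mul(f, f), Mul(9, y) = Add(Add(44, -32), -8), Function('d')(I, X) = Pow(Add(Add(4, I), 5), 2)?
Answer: Mul(Rational(2, 3), Pow(22501, Rational(1, 2))) ≈ 100.00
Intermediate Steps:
Function('d')(I, X) = Pow(Add(9, I), 2)
y = Rational(4, 9) (y = Mul(Rational(1, 9), Add(Add(44, -32), -8)) = Mul(Rational(1, 9), Add(12, -8)) = Mul(Rational(1, 9), 4) = Rational(4, 9) ≈ 0.44444)
Function('S')(U, f) = Pow(f, 2)
Function('J')(L) = Rational(4, 9)
Pow(Add(Function('S')(4, 100), Function('J')(Function('d')(-10, 8))), Rational(1, 2)) = Pow(Add(Pow(100, 2), Rational(4, 9)), Rational(1, 2)) = Pow(Add(10000, Rational(4, 9)), Rational(1, 2)) = Pow(Rational(90004, 9), Rational(1, 2)) = Mul(Rational(2, 3), Pow(22501, Rational(1, 2)))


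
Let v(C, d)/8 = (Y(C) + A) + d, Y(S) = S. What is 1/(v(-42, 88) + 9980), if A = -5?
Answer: 1/10308 ≈ 9.7012e-5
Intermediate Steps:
v(C, d) = -40 + 8*C + 8*d (v(C, d) = 8*((C - 5) + d) = 8*((-5 + C) + d) = 8*(-5 + C + d) = -40 + 8*C + 8*d)
1/(v(-42, 88) + 9980) = 1/((-40 + 8*(-42) + 8*88) + 9980) = 1/((-40 - 336 + 704) + 9980) = 1/(328 + 9980) = 1/10308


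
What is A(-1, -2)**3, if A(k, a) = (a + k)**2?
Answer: 729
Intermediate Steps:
A(-1, -2)**3 = ((-2 - 1)**2)**3 = ((-3)**2)**3 = 9**3 = 729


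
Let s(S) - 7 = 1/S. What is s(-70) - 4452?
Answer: -311151/70 ≈ -4445.0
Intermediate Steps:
s(S) = 7 + 1/S
s(-70) - 4452 = (7 + 1/(-70)) - 4452 = (7 - 1/70) - 4452 = 489/70 - 4452 = -311151/70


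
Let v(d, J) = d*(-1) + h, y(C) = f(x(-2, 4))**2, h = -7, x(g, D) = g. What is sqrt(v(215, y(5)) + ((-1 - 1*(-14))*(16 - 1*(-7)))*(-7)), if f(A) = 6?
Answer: I*sqrt(2315) ≈ 48.114*I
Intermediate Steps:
y(C) = 36 (y(C) = 6**2 = 36)
v(d, J) = -7 - d (v(d, J) = d*(-1) - 7 = -d - 7 = -7 - d)
sqrt(v(215, y(5)) + ((-1 - 1*(-14))*(16 - 1*(-7)))*(-7)) = sqrt((-7 - 1*215) + ((-1 - 1*(-14))*(16 - 1*(-7)))*(-7)) = sqrt((-7 - 215) + ((-1 + 14)*(16 + 7))*(-7)) = sqrt(-222 + (13*23)*(-7)) = sqrt(-222 + 299*(-7)) = sqrt(-222 - 2093) = sqrt(-2315) = I*sqrt(2315)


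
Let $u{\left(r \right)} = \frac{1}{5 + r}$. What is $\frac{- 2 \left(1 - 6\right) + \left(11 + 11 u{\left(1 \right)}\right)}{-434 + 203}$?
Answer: $- \frac{137}{1386} \approx -0.098846$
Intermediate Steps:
$\frac{- 2 \left(1 - 6\right) + \left(11 + 11 u{\left(1 \right)}\right)}{-434 + 203} = \frac{- 2 \left(1 - 6\right) + \left(11 + \frac{11}{5 + 1}\right)}{-434 + 203} = \frac{\left(-2\right) \left(-5\right) + \left(11 + \frac{11}{6}\right)}{-231} = \left(10 + \left(11 + 11 \cdot \frac{1}{6}\right)\right) \left(- \frac{1}{231}\right) = \left(10 + \left(11 + \frac{11}{6}\right)\right) \left(- \frac{1}{231}\right) = \left(10 + \frac{77}{6}\right) \left(- \frac{1}{231}\right) = \frac{137}{6} \left(- \frac{1}{231}\right) = - \frac{137}{1386}$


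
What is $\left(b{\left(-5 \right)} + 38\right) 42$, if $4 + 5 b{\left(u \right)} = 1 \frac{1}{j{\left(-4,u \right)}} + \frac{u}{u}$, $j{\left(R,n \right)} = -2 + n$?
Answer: $\frac{7848}{5} \approx 1569.6$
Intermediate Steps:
$b{\left(u \right)} = - \frac{3}{5} + \frac{1}{5 \left(-2 + u\right)}$ ($b{\left(u \right)} = - \frac{4}{5} + \frac{1 \frac{1}{-2 + u} + \frac{u}{u}}{5} = - \frac{4}{5} + \frac{\frac{1}{-2 + u} + 1}{5} = - \frac{4}{5} + \frac{1 + \frac{1}{-2 + u}}{5} = - \frac{4}{5} + \left(\frac{1}{5} + \frac{1}{5 \left(-2 + u\right)}\right) = - \frac{3}{5} + \frac{1}{5 \left(-2 + u\right)}$)
$\left(b{\left(-5 \right)} + 38\right) 42 = \left(\frac{7 - -15}{5 \left(-2 - 5\right)} + 38\right) 42 = \left(\frac{7 + 15}{5 \left(-7\right)} + 38\right) 42 = \left(\frac{1}{5} \left(- \frac{1}{7}\right) 22 + 38\right) 42 = \left(- \frac{22}{35} + 38\right) 42 = \frac{1308}{35} \cdot 42 = \frac{7848}{5}$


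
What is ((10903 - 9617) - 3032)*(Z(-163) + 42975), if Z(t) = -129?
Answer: -74809116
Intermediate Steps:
((10903 - 9617) - 3032)*(Z(-163) + 42975) = ((10903 - 9617) - 3032)*(-129 + 42975) = (1286 - 3032)*42846 = -1746*42846 = -74809116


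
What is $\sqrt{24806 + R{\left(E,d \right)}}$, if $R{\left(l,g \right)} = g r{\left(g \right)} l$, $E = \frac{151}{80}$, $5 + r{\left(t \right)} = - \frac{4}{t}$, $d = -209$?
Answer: $\frac{\sqrt{10708355}}{20} \approx 163.62$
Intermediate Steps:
$r{\left(t \right)} = -5 - \frac{4}{t}$
$E = \frac{151}{80}$ ($E = 151 \cdot \frac{1}{80} = \frac{151}{80} \approx 1.8875$)
$R{\left(l,g \right)} = g l \left(-5 - \frac{4}{g}\right)$ ($R{\left(l,g \right)} = g \left(-5 - \frac{4}{g}\right) l = g l \left(-5 - \frac{4}{g}\right)$)
$\sqrt{24806 + R{\left(E,d \right)}} = \sqrt{24806 - \frac{151 \left(4 + 5 \left(-209\right)\right)}{80}} = \sqrt{24806 - \frac{151 \left(4 - 1045\right)}{80}} = \sqrt{24806 - \frac{151}{80} \left(-1041\right)} = \sqrt{24806 + \frac{157191}{80}} = \sqrt{\frac{2141671}{80}} = \frac{\sqrt{10708355}}{20}$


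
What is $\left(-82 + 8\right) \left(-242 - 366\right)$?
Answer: $44992$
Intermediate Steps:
$\left(-82 + 8\right) \left(-242 - 366\right) = - 74 \left(-242 - 366\right) = \left(-74\right) \left(-608\right) = 44992$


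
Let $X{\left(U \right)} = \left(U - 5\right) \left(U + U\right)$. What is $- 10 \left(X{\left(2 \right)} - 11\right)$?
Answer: $230$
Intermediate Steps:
$X{\left(U \right)} = 2 U \left(-5 + U\right)$ ($X{\left(U \right)} = \left(-5 + U\right) 2 U = 2 U \left(-5 + U\right)$)
$- 10 \left(X{\left(2 \right)} - 11\right) = - 10 \left(2 \cdot 2 \left(-5 + 2\right) - 11\right) = - 10 \left(2 \cdot 2 \left(-3\right) - 11\right) = - 10 \left(-12 - 11\right) = \left(-10\right) \left(-23\right) = 230$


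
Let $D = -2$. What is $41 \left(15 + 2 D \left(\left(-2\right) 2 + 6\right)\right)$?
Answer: $287$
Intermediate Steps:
$41 \left(15 + 2 D \left(\left(-2\right) 2 + 6\right)\right) = 41 \left(15 + 2 \left(-2\right) \left(\left(-2\right) 2 + 6\right)\right) = 41 \left(15 - 4 \left(-4 + 6\right)\right) = 41 \left(15 - 8\right) = 41 \cdot 7 = 287$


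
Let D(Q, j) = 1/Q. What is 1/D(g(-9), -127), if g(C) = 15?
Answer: 15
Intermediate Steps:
1/D(g(-9), -127) = 1/(1/15) = 15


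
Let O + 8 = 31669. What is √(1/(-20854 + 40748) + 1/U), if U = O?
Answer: √13524629370/12854366 ≈ 0.0090472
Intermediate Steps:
O = 31661 (O = -8 + 31669 = 31661)
U = 31661
√(1/(-20854 + 40748) + 1/U) = √(1/(-20854 + 40748) + 1/31661) = √(1/19894 + 1/31661) = √(7365/89980562) = √13524629370/12854366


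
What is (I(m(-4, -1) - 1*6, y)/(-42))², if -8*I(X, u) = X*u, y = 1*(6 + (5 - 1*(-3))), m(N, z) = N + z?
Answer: 121/576 ≈ 0.21007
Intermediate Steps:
y = 14 (y = 1*(6 + (5 + 3)) = 1*(6 + 8) = 1*14 = 14)
I(X, u) = -X*u/8
(I(m(-4, -1) - 1*6, y)/(-42))² = (-⅛*((-4 - 1) - 1*6)*14/(-42))² = (-⅛*(-5 - 6)*14*(-1/42))² = (-⅛*(-11)*14*(-1/42))² = ((77/4)*(-1/42))² = (-11/24)² = 121/576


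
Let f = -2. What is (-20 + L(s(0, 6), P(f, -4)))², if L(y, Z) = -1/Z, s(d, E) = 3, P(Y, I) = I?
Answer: 6241/16 ≈ 390.06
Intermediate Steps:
(-20 + L(s(0, 6), P(f, -4)))² = (-20 - 1/(-4))² = (-20 - 1*(-¼))² = (-20 + ¼)² = (-79/4)² = 6241/16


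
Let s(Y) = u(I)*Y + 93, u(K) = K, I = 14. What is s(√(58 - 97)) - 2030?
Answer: -1937 + 14*I*√39 ≈ -1937.0 + 87.43*I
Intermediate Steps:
s(Y) = 93 + 14*Y (s(Y) = 14*Y + 93 = 93 + 14*Y)
s(√(58 - 97)) - 2030 = (93 + 14*√(58 - 97)) - 2030 = (93 + 14*√(-39)) - 2030 = (93 + 14*(I*√39)) - 2030 = (93 + 14*I*√39) - 2030 = -1937 + 14*I*√39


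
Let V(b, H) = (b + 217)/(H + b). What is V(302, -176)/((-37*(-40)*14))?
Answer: 173/870240 ≈ 0.00019880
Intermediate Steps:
V(b, H) = (217 + b)/(H + b)
V(302, -176)/((-37*(-40)*14)) = ((217 + 302)/(-176 + 302))/((-37*(-40)*14)) = (519/126)/((1480*14)) = ((1/126)*519)/20720 = (173/42)*(1/20720) = 173/870240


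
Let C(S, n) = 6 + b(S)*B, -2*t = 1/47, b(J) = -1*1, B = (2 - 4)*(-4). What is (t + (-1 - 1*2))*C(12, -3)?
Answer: 283/47 ≈ 6.0213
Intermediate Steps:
B = 8 (B = -2*(-4) = 8)
b(J) = -1
t = -1/94 (t = -1/2/47 = -1/2*1/47 = -1/94 ≈ -0.010638)
C(S, n) = -2 (C(S, n) = 6 - 1*8 = 6 - 8 = -2)
(t + (-1 - 1*2))*C(12, -3) = (-1/94 + (-1 - 1*2))*(-2) = (-1/94 + (-1 - 2))*(-2) = (-1/94 - 3)*(-2) = -283/94*(-2) = 283/47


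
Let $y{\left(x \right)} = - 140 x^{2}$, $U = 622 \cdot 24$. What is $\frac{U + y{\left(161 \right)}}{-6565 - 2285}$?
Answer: $\frac{1807006}{4425} \approx 408.36$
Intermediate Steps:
$U = 14928$
$\frac{U + y{\left(161 \right)}}{-6565 - 2285} = \frac{14928 - 140 \cdot 161^{2}}{-6565 - 2285} = \frac{14928 - 3628940}{-8850} = \left(14928 - 3628940\right) \left(- \frac{1}{8850}\right) = \left(-3614012\right) \left(- \frac{1}{8850}\right) = \frac{1807006}{4425}$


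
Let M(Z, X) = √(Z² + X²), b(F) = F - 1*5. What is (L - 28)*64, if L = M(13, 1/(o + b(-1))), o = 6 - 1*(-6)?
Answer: -1792 + 32*√6085/3 ≈ -959.93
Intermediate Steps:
b(F) = -5 + F (b(F) = F - 5 = -5 + F)
o = 12 (o = 6 + 6 = 12)
M(Z, X) = √(X² + Z²)
L = √6085/6 (L = √((1/(12 + (-5 - 1)))² + 13²) = √((1/(12 - 6))² + 169) = √((1/6)² + 169) = √((⅙)² + 169) = √(1/36 + 169) = √(6085/36) = √6085/6 ≈ 13.001)
(L - 28)*64 = (√6085/6 - 28)*64 = (-28 + √6085/6)*64 = -1792 + 32*√6085/3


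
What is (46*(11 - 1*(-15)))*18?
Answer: 21528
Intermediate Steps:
(46*(11 - 1*(-15)))*18 = (46*(11 + 15))*18 = (46*26)*18 = 1196*18 = 21528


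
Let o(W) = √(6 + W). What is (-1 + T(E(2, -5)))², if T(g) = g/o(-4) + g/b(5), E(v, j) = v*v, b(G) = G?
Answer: 201/25 - 4*√2/5 ≈ 6.9086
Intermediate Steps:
E(v, j) = v²
T(g) = g/5 + g*√2/2 (T(g) = g/(√(6 - 4)) + g/5 = g/(√2) + g*(⅕) = g*(√2/2) + g/5 = g*√2/2 + g/5 = g/5 + g*√2/2)
(-1 + T(E(2, -5)))² = (-1 + (⅒)*2²*(2 + 5*√2))² = (-1 + (⅒)*4*(2 + 5*√2))² = (-1 + (⅘ + 2*√2))² = (-⅕ + 2*√2)²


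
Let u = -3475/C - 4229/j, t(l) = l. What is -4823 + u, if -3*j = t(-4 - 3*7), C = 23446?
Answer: -3124547727/586150 ≈ -5330.6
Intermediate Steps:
j = 25/3 (j = -(-4 - 3*7)/3 = -(-4 - 21)/3 = -⅓*(-25) = 25/3 ≈ 8.3333)
u = -297546277/586150 (u = -3475/23446 - 4229/25/3 = -3475*1/23446 - 4229*3/25 = -3475/23446 - 12687/25 = -297546277/586150 ≈ -507.63)
-4823 + u = -4823 - 297546277/586150 = -3124547727/586150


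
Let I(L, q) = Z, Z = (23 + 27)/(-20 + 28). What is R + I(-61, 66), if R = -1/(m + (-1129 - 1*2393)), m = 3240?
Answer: 3527/564 ≈ 6.2535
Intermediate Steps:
Z = 25/4 (Z = 50/8 = 50*(1/8) = 25/4 ≈ 6.2500)
I(L, q) = 25/4
R = 1/282 (R = -1/(3240 + (-1129 - 1*2393)) = -1/(3240 + (-1129 - 2393)) = -1/(3240 - 3522) = -1/(-282) = -1*(-1/282) = 1/282 ≈ 0.0035461)
R + I(-61, 66) = 1/282 + 25/4 = 3527/564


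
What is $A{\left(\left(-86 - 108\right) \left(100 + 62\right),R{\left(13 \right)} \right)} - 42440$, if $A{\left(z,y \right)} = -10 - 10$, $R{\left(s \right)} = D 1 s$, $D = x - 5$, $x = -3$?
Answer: $-42460$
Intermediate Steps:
$D = -8$ ($D = -3 - 5 = -8$)
$R{\left(s \right)} = - 8 s$ ($R{\left(s \right)} = \left(-8\right) 1 s = - 8 s$)
$A{\left(z,y \right)} = -20$ ($A{\left(z,y \right)} = -10 - 10 = -20$)
$A{\left(\left(-86 - 108\right) \left(100 + 62\right),R{\left(13 \right)} \right)} - 42440 = -20 - 42440 = -42460$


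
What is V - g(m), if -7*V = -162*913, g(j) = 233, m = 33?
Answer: 146275/7 ≈ 20896.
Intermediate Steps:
V = 147906/7 (V = -(-162)*913/7 = -⅐*(-147906) = 147906/7 ≈ 21129.)
V - g(m) = 147906/7 - 1*233 = 147906/7 - 233 = 146275/7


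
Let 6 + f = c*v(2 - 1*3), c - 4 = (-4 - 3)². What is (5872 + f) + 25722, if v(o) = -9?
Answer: 31111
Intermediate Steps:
c = 53 (c = 4 + (-4 - 3)² = 4 + (-7)² = 4 + 49 = 53)
f = -483 (f = -6 + 53*(-9) = -6 - 477 = -483)
(5872 + f) + 25722 = (5872 - 483) + 25722 = 5389 + 25722 = 31111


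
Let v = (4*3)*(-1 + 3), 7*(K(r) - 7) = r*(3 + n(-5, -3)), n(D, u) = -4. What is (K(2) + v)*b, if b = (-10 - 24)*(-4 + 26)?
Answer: -160820/7 ≈ -22974.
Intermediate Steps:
b = -748 (b = -34*22 = -748)
K(r) = 7 - r/7 (K(r) = 7 + (r*(3 - 4))/7 = 7 + (r*(-1))/7 = 7 + (-r)/7 = 7 - r/7)
v = 24 (v = 12*2 = 24)
(K(2) + v)*b = ((7 - 1/7*2) + 24)*(-748) = ((7 - 2/7) + 24)*(-748) = (47/7 + 24)*(-748) = (215/7)*(-748) = -160820/7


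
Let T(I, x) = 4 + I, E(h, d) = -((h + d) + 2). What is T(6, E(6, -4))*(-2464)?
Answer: -24640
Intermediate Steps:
E(h, d) = -2 - d - h (E(h, d) = -((d + h) + 2) = -(2 + d + h) = -2 - d - h)
T(6, E(6, -4))*(-2464) = (4 + 6)*(-2464) = 10*(-2464) = -24640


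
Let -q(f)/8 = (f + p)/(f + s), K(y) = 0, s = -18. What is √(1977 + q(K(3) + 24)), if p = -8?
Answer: √17601/3 ≈ 44.223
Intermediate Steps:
q(f) = -8*(-8 + f)/(-18 + f) (q(f) = -8*(f - 8)/(f - 18) = -8*(-8 + f)/(-18 + f))
√(1977 + q(K(3) + 24)) = √(1977 + 8*(8 - (0 + 24))/(-18 + (0 + 24))) = √(1977 + 8*(8 - 1*24)/(-18 + 24)) = √(1977 + 8*(8 - 24)/6) = √(1977 + 8*(⅙)*(-16)) = √(1977 - 64/3) = √(5867/3) = √17601/3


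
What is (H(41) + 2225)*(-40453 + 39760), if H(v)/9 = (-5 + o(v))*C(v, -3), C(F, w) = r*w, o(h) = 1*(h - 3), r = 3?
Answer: 310464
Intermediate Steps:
o(h) = -3 + h (o(h) = 1*(-3 + h) = -3 + h)
C(F, w) = 3*w
H(v) = 648 - 81*v (H(v) = 9*((-5 + (-3 + v))*(3*(-3))) = 9*((-8 + v)*(-9)) = 9*(72 - 9*v) = 648 - 81*v)
(H(41) + 2225)*(-40453 + 39760) = ((648 - 81*41) + 2225)*(-40453 + 39760) = ((648 - 3321) + 2225)*(-693) = (-2673 + 2225)*(-693) = -448*(-693) = 310464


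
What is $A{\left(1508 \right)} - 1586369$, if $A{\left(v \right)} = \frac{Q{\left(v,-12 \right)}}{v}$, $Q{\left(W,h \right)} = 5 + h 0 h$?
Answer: $- \frac{2392244447}{1508} \approx -1.5864 \cdot 10^{6}$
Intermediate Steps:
$Q{\left(W,h \right)} = 5$ ($Q{\left(W,h \right)} = 5 + h 0 = 5 + 0 = 5$)
$A{\left(v \right)} = \frac{5}{v}$
$A{\left(1508 \right)} - 1586369 = \frac{5}{1508} - 1586369 = - \frac{2392244447}{1508}$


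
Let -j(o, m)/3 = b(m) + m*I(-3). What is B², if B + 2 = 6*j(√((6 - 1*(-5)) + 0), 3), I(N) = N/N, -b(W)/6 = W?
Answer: 71824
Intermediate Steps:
b(W) = -6*W
I(N) = 1
j(o, m) = 15*m (j(o, m) = -3*(-6*m + m*1) = -3*(-6*m + m) = -(-15)*m = 15*m)
B = 268 (B = -2 + 6*(15*3) = -2 + 6*45 = -2 + 270 = 268)
B² = 268² = 71824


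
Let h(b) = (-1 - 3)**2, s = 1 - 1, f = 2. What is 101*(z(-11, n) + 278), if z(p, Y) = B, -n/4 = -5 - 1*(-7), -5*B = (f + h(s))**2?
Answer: 107666/5 ≈ 21533.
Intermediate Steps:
s = 0
h(b) = 16 (h(b) = (-4)**2 = 16)
B = -324/5 (B = -(2 + 16)**2/5 = -1/5*18**2 = -1/5*324 = -324/5 ≈ -64.800)
n = -8 (n = -4*(-5 - 1*(-7)) = -4*(-5 + 7) = -4*2 = -8)
z(p, Y) = -324/5
101*(z(-11, n) + 278) = 101*(-324/5 + 278) = 101*(1066/5) = 107666/5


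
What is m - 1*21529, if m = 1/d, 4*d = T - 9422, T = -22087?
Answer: -678357265/31509 ≈ -21529.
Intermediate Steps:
d = -31509/4 (d = (-22087 - 9422)/4 = (1/4)*(-31509) = -31509/4 ≈ -7877.3)
m = -4/31509 (m = 1/(-31509/4) = -4/31509 ≈ -0.00012695)
m - 1*21529 = -4/31509 - 1*21529 = -4/31509 - 21529 = -678357265/31509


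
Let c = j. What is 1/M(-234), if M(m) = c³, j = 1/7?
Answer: 343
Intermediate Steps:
j = ⅐ ≈ 0.14286
c = ⅐ ≈ 0.14286
M(m) = 1/343 (M(m) = (⅐)³ = 1/343)
1/M(-234) = 1/(1/343) = 343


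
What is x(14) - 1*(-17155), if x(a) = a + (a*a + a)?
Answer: 17379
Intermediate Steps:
x(a) = a² + 2*a (x(a) = a + (a² + a) = a + (a + a²) = a² + 2*a)
x(14) - 1*(-17155) = 14*(2 + 14) - 1*(-17155) = 14*16 + 17155 = 224 + 17155 = 17379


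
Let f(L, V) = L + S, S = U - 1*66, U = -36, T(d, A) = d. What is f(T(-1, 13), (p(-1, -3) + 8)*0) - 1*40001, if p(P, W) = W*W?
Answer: -40104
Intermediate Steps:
p(P, W) = W²
S = -102 (S = -36 - 1*66 = -36 - 66 = -102)
f(L, V) = -102 + L (f(L, V) = L - 102 = -102 + L)
f(T(-1, 13), (p(-1, -3) + 8)*0) - 1*40001 = (-102 - 1) - 1*40001 = -103 - 40001 = -40104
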